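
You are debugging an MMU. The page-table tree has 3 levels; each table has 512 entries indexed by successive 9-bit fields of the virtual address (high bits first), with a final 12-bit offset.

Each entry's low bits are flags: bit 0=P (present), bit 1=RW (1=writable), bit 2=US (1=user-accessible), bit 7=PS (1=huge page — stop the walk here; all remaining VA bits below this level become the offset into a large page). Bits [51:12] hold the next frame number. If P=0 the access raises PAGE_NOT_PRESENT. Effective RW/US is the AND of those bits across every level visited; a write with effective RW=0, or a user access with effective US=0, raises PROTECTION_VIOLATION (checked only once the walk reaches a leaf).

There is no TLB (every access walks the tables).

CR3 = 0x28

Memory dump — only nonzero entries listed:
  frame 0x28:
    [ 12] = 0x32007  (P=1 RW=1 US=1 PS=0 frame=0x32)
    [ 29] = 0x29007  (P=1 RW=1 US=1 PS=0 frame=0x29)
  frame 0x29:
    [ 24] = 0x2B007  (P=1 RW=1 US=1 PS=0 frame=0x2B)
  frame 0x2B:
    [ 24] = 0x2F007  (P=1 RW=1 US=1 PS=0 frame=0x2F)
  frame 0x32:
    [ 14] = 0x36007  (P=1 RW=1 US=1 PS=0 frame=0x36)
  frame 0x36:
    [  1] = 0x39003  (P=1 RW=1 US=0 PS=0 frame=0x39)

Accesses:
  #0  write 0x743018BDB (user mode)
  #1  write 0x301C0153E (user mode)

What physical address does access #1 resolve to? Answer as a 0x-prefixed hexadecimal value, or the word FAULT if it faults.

Walk each access:
#0 VA=0x743018BDB (w,user):
  L0 @0x28[29] → 0x29007  P=1,RW=1,US=1,PS=0
  L1 @0x29[24] → 0x2B007  P=1,RW=1,US=1,PS=0
  L2 @0x2B[24] → 0x2F007  P=1,RW=1,US=1,PS=0
  ⇒ phys 0x2FBDB  [3 reads]
#1 VA=0x301C0153E (w,user):
  L0 @0x28[12] → 0x32007  P=1,RW=1,US=1,PS=0
  L1 @0x32[14] → 0x36007  P=1,RW=1,US=1,PS=0
  L2 @0x36[1] → 0x39003  P=1,RW=1,US=0,PS=0
  ✗ PROTECTION_VIOLATION  [3 reads]

Access #1 PA: FAULT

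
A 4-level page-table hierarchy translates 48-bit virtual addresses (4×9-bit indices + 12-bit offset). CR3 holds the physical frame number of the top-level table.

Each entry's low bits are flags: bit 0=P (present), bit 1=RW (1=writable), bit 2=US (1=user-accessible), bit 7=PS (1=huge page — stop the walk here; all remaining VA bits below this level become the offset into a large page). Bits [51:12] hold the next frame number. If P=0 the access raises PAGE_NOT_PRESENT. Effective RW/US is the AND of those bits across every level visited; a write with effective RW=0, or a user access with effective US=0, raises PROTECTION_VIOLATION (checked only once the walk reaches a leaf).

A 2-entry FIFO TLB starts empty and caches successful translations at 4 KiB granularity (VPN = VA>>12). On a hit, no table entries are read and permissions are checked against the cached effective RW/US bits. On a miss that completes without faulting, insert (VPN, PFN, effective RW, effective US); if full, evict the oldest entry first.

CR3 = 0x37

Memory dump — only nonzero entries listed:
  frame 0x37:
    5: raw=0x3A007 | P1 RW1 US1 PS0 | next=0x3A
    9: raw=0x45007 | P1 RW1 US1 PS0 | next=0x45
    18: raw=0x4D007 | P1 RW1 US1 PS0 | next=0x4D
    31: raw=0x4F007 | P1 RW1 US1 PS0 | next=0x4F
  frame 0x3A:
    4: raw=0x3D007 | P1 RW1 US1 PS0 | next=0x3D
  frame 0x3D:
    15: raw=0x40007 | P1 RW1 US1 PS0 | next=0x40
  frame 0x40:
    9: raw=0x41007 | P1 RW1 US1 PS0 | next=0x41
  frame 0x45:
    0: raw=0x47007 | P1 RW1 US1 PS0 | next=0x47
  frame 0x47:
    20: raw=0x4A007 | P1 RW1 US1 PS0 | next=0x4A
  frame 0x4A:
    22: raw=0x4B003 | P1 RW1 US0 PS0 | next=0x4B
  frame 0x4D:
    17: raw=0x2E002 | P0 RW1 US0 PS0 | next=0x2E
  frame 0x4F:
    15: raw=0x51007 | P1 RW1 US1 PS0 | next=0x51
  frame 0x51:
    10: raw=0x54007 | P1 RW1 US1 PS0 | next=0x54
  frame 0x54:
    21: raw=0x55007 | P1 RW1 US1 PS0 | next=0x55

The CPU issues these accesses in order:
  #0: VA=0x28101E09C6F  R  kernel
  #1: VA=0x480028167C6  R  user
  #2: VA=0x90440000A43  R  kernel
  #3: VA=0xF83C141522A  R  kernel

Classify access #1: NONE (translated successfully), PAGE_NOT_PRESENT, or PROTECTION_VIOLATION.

Trace:
#0 VA=0x28101E09C6F (r,kernel):
  L0 @0x37[5] → 0x3A007  P=1,RW=1,US=1,PS=0
  L1 @0x3A[4] → 0x3D007  P=1,RW=1,US=1,PS=0
  L2 @0x3D[15] → 0x40007  P=1,RW=1,US=1,PS=0
  L3 @0x40[9] → 0x41007  P=1,RW=1,US=1,PS=0
  ⇒ phys 0x41C6F  [4 reads]
#1 VA=0x480028167C6 (r,user):
  L0 @0x37[9] → 0x45007  P=1,RW=1,US=1,PS=0
  L1 @0x45[0] → 0x47007  P=1,RW=1,US=1,PS=0
  L2 @0x47[20] → 0x4A007  P=1,RW=1,US=1,PS=0
  L3 @0x4A[22] → 0x4B003  P=1,RW=1,US=0,PS=0
  ⇒ fault: PROTECTION_VIOLATION  — 4 lookups
#2 VA=0x90440000A43 (r,kernel):
  L0 @0x37[18] → 0x4D007  P=1,RW=1,US=1,PS=0
  L1 @0x4D[17] → 0x2E002  P=0,RW=1,US=0,PS=0
  ⇒ fault: PAGE_NOT_PRESENT  — 2 lookups
#3 VA=0xF83C141522A (r,kernel):
  L0 @0x37[31] → 0x4F007  P=1,RW=1,US=1,PS=0
  L1 @0x4F[15] → 0x51007  P=1,RW=1,US=1,PS=0
  L2 @0x51[10] → 0x54007  P=1,RW=1,US=1,PS=0
  L3 @0x54[21] → 0x55007  P=1,RW=1,US=1,PS=0
  ⇒ phys 0x5522A  [4 reads]

Access #1 fault: PROTECTION_VIOLATION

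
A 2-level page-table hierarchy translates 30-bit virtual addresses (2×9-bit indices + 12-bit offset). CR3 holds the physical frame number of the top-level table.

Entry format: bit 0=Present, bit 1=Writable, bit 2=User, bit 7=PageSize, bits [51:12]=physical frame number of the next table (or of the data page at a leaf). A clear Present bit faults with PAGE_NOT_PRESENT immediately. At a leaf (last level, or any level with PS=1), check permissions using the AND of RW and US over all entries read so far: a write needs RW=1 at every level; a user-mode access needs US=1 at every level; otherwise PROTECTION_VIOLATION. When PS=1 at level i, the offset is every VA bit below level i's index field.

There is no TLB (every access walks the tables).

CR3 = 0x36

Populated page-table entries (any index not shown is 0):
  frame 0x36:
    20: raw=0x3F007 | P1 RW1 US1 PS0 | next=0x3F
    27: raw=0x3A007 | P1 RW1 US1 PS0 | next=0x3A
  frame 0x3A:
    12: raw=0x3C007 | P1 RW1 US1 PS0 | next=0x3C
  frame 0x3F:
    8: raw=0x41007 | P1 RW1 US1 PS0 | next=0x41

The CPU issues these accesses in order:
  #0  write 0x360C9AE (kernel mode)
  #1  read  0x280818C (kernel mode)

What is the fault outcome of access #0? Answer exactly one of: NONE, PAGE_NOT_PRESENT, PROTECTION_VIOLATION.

Trace:
#0 VA=0x360C9AE (w,kernel):
  lvl0: tbl 0x36, slot 27 ⇒ 0x3A007 (P1/RW1/US1/PS0)
  lvl1: tbl 0x3A, slot 12 ⇒ 0x3C007 (P1/RW1/US1/PS0)
  ✓ 0x3C9AE  — 2 lookups
#1 VA=0x280818C (r,kernel):
  lvl0: tbl 0x36, slot 20 ⇒ 0x3F007 (P1/RW1/US1/PS0)
  lvl1: tbl 0x3F, slot 8 ⇒ 0x41007 (P1/RW1/US1/PS0)
  ✓ 0x4118C  — 2 lookups

Access #0 fault: NONE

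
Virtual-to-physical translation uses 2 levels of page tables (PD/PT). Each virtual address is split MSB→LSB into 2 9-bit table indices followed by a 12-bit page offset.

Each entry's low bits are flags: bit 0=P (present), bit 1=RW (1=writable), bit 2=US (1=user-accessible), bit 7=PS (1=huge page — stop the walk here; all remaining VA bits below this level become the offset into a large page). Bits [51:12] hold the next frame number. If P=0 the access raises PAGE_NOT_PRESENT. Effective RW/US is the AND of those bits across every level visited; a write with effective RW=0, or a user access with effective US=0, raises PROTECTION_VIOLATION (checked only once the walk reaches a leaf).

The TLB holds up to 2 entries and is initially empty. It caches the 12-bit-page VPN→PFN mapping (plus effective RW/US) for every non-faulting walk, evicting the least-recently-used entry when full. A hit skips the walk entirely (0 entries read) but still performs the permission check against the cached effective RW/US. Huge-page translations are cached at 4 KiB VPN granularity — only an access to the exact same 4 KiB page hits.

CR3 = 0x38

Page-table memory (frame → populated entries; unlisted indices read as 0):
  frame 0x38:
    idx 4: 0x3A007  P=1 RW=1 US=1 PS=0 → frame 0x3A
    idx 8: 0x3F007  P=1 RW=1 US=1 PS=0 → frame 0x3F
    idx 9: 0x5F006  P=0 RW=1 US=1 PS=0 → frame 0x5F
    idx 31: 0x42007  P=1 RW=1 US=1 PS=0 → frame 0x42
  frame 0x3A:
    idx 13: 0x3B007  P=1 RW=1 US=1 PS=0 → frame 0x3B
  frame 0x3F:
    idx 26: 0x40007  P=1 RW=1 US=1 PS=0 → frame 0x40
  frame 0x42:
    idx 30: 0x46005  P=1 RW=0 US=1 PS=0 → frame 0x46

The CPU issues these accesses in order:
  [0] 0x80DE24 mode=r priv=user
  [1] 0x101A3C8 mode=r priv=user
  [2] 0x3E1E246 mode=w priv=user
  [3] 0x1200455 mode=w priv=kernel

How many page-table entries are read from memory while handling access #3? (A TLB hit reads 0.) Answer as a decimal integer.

Per-access translation:
#0 VA=0x80DE24 (r,user):
  lvl0: tbl 0x38, slot 4 ⇒ 0x3A007 (P1/RW1/US1/PS0)
  lvl1: tbl 0x3A, slot 13 ⇒ 0x3B007 (P1/RW1/US1/PS0)
  → PA=0x3BE24  (2 entries read)
#1 VA=0x101A3C8 (r,user):
  lvl0: tbl 0x38, slot 8 ⇒ 0x3F007 (P1/RW1/US1/PS0)
  lvl1: tbl 0x3F, slot 26 ⇒ 0x40007 (P1/RW1/US1/PS0)
  → PA=0x403C8  (2 entries read)
#2 VA=0x3E1E246 (w,user):
  lvl0: tbl 0x38, slot 31 ⇒ 0x42007 (P1/RW1/US1/PS0)
  lvl1: tbl 0x42, slot 30 ⇒ 0x46005 (P1/RW0/US1/PS0)
  ⇒ fault: PROTECTION_VIOLATION  — 2 lookups
#3 VA=0x1200455 (w,kernel):
  lvl0: tbl 0x38, slot 9 ⇒ 0x5F006 (P0/RW1/US1/PS0)
  ⇒ fault: PAGE_NOT_PRESENT  — 1 lookups

Entries read for #3: 1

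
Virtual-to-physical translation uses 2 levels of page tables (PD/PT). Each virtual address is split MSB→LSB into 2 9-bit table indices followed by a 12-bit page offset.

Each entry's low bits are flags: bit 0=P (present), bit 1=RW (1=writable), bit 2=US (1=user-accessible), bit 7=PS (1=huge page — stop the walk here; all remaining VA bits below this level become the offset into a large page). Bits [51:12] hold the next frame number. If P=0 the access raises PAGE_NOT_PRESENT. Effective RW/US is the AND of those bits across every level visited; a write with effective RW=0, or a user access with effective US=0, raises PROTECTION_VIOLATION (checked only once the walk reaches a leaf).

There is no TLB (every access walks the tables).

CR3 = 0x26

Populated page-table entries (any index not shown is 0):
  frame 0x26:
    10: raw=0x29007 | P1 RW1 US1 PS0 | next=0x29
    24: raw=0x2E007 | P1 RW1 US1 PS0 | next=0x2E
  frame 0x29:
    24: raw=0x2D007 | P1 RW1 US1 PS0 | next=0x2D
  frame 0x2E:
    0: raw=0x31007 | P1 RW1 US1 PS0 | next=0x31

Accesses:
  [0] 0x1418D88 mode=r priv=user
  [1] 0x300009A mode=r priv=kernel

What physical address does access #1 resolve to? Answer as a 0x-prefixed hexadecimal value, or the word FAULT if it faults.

Walk each access:
#0 VA=0x1418D88 (r,user):
  lvl0: tbl 0x26, slot 10 ⇒ 0x29007 (P1/RW1/US1/PS0)
  lvl1: tbl 0x29, slot 24 ⇒ 0x2D007 (P1/RW1/US1/PS0)
  → PA=0x2DD88  (2 entries read)
#1 VA=0x300009A (r,kernel):
  lvl0: tbl 0x26, slot 24 ⇒ 0x2E007 (P1/RW1/US1/PS0)
  lvl1: tbl 0x2E, slot 0 ⇒ 0x31007 (P1/RW1/US1/PS0)
  → PA=0x3109A  (2 entries read)

Access #1 PA: 0x3109A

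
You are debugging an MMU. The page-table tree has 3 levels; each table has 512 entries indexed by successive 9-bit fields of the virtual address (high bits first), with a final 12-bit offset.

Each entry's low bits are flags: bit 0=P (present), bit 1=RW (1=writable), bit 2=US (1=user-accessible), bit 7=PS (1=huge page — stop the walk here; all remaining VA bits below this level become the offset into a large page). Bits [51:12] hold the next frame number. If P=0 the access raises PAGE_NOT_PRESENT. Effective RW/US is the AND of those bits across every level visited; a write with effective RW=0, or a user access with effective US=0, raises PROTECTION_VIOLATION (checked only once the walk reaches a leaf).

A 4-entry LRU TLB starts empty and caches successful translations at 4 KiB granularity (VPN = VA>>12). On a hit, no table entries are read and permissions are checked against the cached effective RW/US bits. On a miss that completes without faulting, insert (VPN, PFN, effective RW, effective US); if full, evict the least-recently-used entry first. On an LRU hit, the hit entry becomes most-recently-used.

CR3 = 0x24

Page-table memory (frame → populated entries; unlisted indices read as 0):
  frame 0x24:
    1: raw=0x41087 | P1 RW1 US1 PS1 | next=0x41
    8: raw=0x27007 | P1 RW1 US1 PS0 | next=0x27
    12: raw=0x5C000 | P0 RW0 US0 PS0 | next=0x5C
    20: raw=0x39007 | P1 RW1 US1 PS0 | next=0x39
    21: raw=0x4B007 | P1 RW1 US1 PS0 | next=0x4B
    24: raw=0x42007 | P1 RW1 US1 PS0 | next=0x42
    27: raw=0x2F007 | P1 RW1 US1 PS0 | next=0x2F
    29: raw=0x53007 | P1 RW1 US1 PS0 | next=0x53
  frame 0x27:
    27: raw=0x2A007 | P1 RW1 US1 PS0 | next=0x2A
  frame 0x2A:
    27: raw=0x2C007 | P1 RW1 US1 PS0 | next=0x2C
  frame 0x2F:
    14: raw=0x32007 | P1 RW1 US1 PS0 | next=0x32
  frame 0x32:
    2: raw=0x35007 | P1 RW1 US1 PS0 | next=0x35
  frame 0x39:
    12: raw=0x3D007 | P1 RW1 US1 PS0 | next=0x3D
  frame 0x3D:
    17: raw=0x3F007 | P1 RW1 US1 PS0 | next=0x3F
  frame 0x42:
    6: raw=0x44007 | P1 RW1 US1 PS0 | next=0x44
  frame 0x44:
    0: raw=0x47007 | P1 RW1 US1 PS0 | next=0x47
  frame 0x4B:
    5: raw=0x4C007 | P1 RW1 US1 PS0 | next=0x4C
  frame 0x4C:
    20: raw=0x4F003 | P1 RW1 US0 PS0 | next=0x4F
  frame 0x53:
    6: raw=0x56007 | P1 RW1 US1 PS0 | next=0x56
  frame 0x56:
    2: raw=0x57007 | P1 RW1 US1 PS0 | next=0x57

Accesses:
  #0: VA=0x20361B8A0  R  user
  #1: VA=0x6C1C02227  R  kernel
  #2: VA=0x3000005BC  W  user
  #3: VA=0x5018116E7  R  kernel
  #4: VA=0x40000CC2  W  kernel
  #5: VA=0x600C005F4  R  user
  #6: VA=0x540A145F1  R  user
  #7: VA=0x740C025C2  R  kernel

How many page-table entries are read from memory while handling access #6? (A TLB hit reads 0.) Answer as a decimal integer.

Trace:
#0 VA=0x20361B8A0 (r,user):
  L0: frame=0x24 idx=8 entry=0x27007 [P=1 RW=1 US=1 PS=0]
  L1: frame=0x27 idx=27 entry=0x2A007 [P=1 RW=1 US=1 PS=0]
  L2: frame=0x2A idx=27 entry=0x2C007 [P=1 RW=1 US=1 PS=0]
  ✓ 0x2C8A0  — 3 lookups
#1 VA=0x6C1C02227 (r,kernel):
  L0: frame=0x24 idx=27 entry=0x2F007 [P=1 RW=1 US=1 PS=0]
  L1: frame=0x2F idx=14 entry=0x32007 [P=1 RW=1 US=1 PS=0]
  L2: frame=0x32 idx=2 entry=0x35007 [P=1 RW=1 US=1 PS=0]
  ✓ 0x35227  — 3 lookups
#2 VA=0x3000005BC (w,user):
  L0: frame=0x24 idx=12 entry=0x5C000 [P=0 RW=0 US=0 PS=0]
  ✗ PAGE_NOT_PRESENT  [1 reads]
#3 VA=0x5018116E7 (r,kernel):
  L0: frame=0x24 idx=20 entry=0x39007 [P=1 RW=1 US=1 PS=0]
  L1: frame=0x39 idx=12 entry=0x3D007 [P=1 RW=1 US=1 PS=0]
  L2: frame=0x3D idx=17 entry=0x3F007 [P=1 RW=1 US=1 PS=0]
  ✓ 0x3F6E7  — 3 lookups
#4 VA=0x40000CC2 (w,kernel):
  L0: frame=0x24 idx=1 entry=0x41087 [P=1 RW=1 US=1 PS=1]
  ✓ 0x41CC2 (huge @L0)  — 1 lookups
#5 VA=0x600C005F4 (r,user):
  L0: frame=0x24 idx=24 entry=0x42007 [P=1 RW=1 US=1 PS=0]
  L1: frame=0x42 idx=6 entry=0x44007 [P=1 RW=1 US=1 PS=0]
  L2: frame=0x44 idx=0 entry=0x47007 [P=1 RW=1 US=1 PS=0]
  ✓ 0x475F4  — 3 lookups
#6 VA=0x540A145F1 (r,user):
  L0: frame=0x24 idx=21 entry=0x4B007 [P=1 RW=1 US=1 PS=0]
  L1: frame=0x4B idx=5 entry=0x4C007 [P=1 RW=1 US=1 PS=0]
  L2: frame=0x4C idx=20 entry=0x4F003 [P=1 RW=1 US=0 PS=0]
  ✗ PROTECTION_VIOLATION  [3 reads]
#7 VA=0x740C025C2 (r,kernel):
  L0: frame=0x24 idx=29 entry=0x53007 [P=1 RW=1 US=1 PS=0]
  L1: frame=0x53 idx=6 entry=0x56007 [P=1 RW=1 US=1 PS=0]
  L2: frame=0x56 idx=2 entry=0x57007 [P=1 RW=1 US=1 PS=0]
  ✓ 0x575C2  — 3 lookups

Entries read for #6: 3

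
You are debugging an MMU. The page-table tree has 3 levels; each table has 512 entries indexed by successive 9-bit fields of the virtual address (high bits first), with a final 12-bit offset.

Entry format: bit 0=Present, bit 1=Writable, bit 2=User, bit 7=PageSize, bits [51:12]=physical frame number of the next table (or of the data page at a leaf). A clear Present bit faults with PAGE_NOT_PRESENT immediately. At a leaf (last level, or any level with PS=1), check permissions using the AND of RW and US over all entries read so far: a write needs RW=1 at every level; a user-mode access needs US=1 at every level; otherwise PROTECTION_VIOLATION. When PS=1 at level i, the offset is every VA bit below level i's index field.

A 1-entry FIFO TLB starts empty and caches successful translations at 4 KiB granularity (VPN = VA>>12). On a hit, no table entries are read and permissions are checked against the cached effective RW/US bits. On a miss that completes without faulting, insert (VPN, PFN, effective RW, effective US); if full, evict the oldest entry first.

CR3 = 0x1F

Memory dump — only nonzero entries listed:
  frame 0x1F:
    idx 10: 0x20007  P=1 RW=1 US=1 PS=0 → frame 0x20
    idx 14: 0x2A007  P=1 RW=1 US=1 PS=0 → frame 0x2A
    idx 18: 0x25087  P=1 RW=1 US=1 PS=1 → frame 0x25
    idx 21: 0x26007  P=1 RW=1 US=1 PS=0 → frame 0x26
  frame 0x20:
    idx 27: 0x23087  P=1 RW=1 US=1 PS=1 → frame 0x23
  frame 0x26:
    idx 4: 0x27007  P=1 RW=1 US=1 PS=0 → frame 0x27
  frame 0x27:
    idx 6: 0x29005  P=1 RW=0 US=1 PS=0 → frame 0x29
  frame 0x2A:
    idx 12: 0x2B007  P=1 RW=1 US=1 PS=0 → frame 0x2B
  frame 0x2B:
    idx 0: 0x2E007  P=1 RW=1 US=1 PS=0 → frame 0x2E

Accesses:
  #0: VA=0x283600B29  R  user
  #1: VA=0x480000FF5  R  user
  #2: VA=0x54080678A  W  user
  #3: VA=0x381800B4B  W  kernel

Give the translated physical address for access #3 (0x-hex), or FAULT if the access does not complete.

Trace:
#0 VA=0x283600B29 (r,user):
  L0 @0x1F[10] → 0x20007  P=1,RW=1,US=1,PS=0
  L1 @0x20[27] → 0x23087  P=1,RW=1,US=1,PS=1
  ✓ 0x23B29 (huge @L1)  — 2 lookups
#1 VA=0x480000FF5 (r,user):
  L0 @0x1F[18] → 0x25087  P=1,RW=1,US=1,PS=1
  ✓ 0x25FF5 (huge @L0)  — 1 lookups
#2 VA=0x54080678A (w,user):
  L0 @0x1F[21] → 0x26007  P=1,RW=1,US=1,PS=0
  L1 @0x26[4] → 0x27007  P=1,RW=1,US=1,PS=0
  L2 @0x27[6] → 0x29005  P=1,RW=0,US=1,PS=0
  ✗ PROTECTION_VIOLATION  [3 reads]
#3 VA=0x381800B4B (w,kernel):
  L0 @0x1F[14] → 0x2A007  P=1,RW=1,US=1,PS=0
  L1 @0x2A[12] → 0x2B007  P=1,RW=1,US=1,PS=0
  L2 @0x2B[0] → 0x2E007  P=1,RW=1,US=1,PS=0
  ✓ 0x2EB4B  — 3 lookups

Access #3 PA: 0x2EB4B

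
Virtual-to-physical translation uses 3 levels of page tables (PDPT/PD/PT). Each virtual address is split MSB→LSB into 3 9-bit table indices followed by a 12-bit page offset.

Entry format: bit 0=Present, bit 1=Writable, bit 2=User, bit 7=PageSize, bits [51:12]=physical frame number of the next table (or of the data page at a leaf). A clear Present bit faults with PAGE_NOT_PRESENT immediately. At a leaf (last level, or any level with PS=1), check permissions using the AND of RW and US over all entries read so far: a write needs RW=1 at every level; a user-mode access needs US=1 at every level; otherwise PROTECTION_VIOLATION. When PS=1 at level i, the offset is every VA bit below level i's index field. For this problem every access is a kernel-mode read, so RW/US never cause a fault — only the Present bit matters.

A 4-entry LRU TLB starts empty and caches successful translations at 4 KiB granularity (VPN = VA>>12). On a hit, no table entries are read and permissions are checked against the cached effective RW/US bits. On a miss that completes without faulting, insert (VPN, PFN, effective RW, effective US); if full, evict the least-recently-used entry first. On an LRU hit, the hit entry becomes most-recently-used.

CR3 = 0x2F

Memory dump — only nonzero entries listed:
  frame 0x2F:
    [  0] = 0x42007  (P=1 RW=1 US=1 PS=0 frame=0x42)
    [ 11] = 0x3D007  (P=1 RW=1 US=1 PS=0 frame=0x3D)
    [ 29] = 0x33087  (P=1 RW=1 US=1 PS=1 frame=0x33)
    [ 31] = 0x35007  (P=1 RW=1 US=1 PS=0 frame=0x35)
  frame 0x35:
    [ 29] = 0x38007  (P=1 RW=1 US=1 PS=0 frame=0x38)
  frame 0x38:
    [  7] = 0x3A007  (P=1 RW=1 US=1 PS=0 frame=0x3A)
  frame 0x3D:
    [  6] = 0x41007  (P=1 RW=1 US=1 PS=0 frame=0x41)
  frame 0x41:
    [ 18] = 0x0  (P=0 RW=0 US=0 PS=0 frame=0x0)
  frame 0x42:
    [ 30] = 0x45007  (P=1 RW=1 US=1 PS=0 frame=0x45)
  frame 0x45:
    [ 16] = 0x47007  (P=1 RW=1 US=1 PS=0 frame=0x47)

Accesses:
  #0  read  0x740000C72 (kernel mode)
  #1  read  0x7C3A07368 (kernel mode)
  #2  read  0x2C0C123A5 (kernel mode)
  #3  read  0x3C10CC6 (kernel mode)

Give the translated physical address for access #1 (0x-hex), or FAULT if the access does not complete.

Walk each access:
#0 VA=0x740000C72 (r,kernel):
  L0: frame=0x2F idx=29 entry=0x33087 [P=1 RW=1 US=1 PS=1]
  ✓ 0x33C72 (huge @L0)  — 1 lookups
#1 VA=0x7C3A07368 (r,kernel):
  L0: frame=0x2F idx=31 entry=0x35007 [P=1 RW=1 US=1 PS=0]
  L1: frame=0x35 idx=29 entry=0x38007 [P=1 RW=1 US=1 PS=0]
  L2: frame=0x38 idx=7 entry=0x3A007 [P=1 RW=1 US=1 PS=0]
  ✓ 0x3A368  — 3 lookups
#2 VA=0x2C0C123A5 (r,kernel):
  L0: frame=0x2F idx=11 entry=0x3D007 [P=1 RW=1 US=1 PS=0]
  L1: frame=0x3D idx=6 entry=0x41007 [P=1 RW=1 US=1 PS=0]
  L2: frame=0x41 idx=18 entry=0x0 [P=0 RW=0 US=0 PS=0]
  ⇒ fault: PAGE_NOT_PRESENT  — 3 lookups
#3 VA=0x3C10CC6 (r,kernel):
  L0: frame=0x2F idx=0 entry=0x42007 [P=1 RW=1 US=1 PS=0]
  L1: frame=0x42 idx=30 entry=0x45007 [P=1 RW=1 US=1 PS=0]
  L2: frame=0x45 idx=16 entry=0x47007 [P=1 RW=1 US=1 PS=0]
  ✓ 0x47CC6  — 3 lookups

Access #1 PA: 0x3A368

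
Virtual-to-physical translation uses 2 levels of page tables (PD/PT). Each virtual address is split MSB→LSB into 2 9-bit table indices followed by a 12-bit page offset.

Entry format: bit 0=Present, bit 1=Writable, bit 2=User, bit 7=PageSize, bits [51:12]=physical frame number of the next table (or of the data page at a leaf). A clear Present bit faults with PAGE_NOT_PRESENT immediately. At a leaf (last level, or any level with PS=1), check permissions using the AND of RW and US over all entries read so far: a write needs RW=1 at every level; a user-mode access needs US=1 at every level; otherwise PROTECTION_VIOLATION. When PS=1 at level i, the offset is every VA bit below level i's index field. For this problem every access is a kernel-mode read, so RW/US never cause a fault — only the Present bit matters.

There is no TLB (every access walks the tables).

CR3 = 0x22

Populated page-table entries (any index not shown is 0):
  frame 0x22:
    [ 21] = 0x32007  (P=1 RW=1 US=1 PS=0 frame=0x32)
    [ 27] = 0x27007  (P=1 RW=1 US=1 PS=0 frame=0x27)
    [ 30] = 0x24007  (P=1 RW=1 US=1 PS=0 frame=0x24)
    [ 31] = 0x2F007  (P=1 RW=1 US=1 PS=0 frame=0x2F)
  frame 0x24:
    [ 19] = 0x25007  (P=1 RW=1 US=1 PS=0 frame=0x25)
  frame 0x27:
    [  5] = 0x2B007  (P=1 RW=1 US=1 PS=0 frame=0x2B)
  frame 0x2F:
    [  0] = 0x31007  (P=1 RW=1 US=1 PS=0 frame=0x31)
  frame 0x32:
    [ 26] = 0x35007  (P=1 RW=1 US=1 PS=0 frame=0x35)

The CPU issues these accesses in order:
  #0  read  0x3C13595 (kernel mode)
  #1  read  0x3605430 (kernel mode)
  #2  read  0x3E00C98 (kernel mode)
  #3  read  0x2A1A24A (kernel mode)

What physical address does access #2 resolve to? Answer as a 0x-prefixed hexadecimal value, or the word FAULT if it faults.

Trace:
#0 VA=0x3C13595 (r,kernel):
  [0] read 0x22 idx=30: raw=0x24007 flags P=1 W=1 U=1 S=0
  [1] read 0x24 idx=19: raw=0x25007 flags P=1 W=1 U=1 S=0
  ✓ 0x25595  — 2 lookups
#1 VA=0x3605430 (r,kernel):
  [0] read 0x22 idx=27: raw=0x27007 flags P=1 W=1 U=1 S=0
  [1] read 0x27 idx=5: raw=0x2B007 flags P=1 W=1 U=1 S=0
  ✓ 0x2B430  — 2 lookups
#2 VA=0x3E00C98 (r,kernel):
  [0] read 0x22 idx=31: raw=0x2F007 flags P=1 W=1 U=1 S=0
  [1] read 0x2F idx=0: raw=0x31007 flags P=1 W=1 U=1 S=0
  ✓ 0x31C98  — 2 lookups
#3 VA=0x2A1A24A (r,kernel):
  [0] read 0x22 idx=21: raw=0x32007 flags P=1 W=1 U=1 S=0
  [1] read 0x32 idx=26: raw=0x35007 flags P=1 W=1 U=1 S=0
  ✓ 0x3524A  — 2 lookups

Access #2 PA: 0x31C98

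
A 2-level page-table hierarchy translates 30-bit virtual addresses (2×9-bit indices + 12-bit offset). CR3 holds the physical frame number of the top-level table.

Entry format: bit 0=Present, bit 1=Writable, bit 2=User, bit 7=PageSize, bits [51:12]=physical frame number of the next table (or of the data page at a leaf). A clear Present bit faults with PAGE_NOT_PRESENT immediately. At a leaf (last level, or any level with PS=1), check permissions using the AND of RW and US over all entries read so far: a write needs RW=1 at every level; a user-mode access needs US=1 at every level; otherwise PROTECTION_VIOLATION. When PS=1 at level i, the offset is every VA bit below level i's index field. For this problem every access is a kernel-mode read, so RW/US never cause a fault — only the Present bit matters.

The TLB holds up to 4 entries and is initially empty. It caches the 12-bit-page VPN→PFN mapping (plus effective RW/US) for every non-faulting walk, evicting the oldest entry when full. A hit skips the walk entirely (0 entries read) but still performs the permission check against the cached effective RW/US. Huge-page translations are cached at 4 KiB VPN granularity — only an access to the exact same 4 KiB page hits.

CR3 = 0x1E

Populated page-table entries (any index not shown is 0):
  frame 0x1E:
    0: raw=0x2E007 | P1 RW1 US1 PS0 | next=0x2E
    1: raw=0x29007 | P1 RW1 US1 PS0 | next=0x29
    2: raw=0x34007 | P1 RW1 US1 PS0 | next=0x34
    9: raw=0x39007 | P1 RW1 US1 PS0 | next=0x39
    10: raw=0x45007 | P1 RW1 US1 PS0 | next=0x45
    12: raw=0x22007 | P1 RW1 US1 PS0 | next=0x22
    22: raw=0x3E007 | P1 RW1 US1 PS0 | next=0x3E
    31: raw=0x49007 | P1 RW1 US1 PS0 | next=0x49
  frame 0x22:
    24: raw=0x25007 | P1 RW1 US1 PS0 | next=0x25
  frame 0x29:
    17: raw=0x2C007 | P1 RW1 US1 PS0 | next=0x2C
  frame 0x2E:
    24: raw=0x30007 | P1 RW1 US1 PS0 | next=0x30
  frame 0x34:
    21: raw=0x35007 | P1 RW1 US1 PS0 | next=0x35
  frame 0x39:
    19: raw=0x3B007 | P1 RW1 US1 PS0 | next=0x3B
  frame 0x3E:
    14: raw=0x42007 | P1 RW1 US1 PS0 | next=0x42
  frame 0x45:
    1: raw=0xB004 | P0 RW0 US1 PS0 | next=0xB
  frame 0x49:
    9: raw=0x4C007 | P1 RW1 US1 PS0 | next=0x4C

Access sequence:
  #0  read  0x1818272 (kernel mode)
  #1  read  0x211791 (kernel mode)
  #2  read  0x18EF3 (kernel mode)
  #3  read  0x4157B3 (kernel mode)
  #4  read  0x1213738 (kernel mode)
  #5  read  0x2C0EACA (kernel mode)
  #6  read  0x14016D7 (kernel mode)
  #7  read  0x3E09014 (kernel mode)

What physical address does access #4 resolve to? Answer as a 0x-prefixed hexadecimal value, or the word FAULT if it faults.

Walk each access:
#0 VA=0x1818272 (r,kernel):
  [0] read 0x1E idx=12: raw=0x22007 flags P=1 W=1 U=1 S=0
  [1] read 0x22 idx=24: raw=0x25007 flags P=1 W=1 U=1 S=0
  ✓ 0x25272  — 2 lookups
#1 VA=0x211791 (r,kernel):
  [0] read 0x1E idx=1: raw=0x29007 flags P=1 W=1 U=1 S=0
  [1] read 0x29 idx=17: raw=0x2C007 flags P=1 W=1 U=1 S=0
  ✓ 0x2C791  — 2 lookups
#2 VA=0x18EF3 (r,kernel):
  [0] read 0x1E idx=0: raw=0x2E007 flags P=1 W=1 U=1 S=0
  [1] read 0x2E idx=24: raw=0x30007 flags P=1 W=1 U=1 S=0
  ✓ 0x30EF3  — 2 lookups
#3 VA=0x4157B3 (r,kernel):
  [0] read 0x1E idx=2: raw=0x34007 flags P=1 W=1 U=1 S=0
  [1] read 0x34 idx=21: raw=0x35007 flags P=1 W=1 U=1 S=0
  ✓ 0x357B3  — 2 lookups
#4 VA=0x1213738 (r,kernel):
  [0] read 0x1E idx=9: raw=0x39007 flags P=1 W=1 U=1 S=0
  [1] read 0x39 idx=19: raw=0x3B007 flags P=1 W=1 U=1 S=0
  ✓ 0x3B738  — 2 lookups
#5 VA=0x2C0EACA (r,kernel):
  [0] read 0x1E idx=22: raw=0x3E007 flags P=1 W=1 U=1 S=0
  [1] read 0x3E idx=14: raw=0x42007 flags P=1 W=1 U=1 S=0
  ✓ 0x42ACA  — 2 lookups
#6 VA=0x14016D7 (r,kernel):
  [0] read 0x1E idx=10: raw=0x45007 flags P=1 W=1 U=1 S=0
  [1] read 0x45 idx=1: raw=0xB004 flags P=0 W=0 U=1 S=0
  → PAGE_NOT_PRESENT  (2 entries read)
#7 VA=0x3E09014 (r,kernel):
  [0] read 0x1E idx=31: raw=0x49007 flags P=1 W=1 U=1 S=0
  [1] read 0x49 idx=9: raw=0x4C007 flags P=1 W=1 U=1 S=0
  ✓ 0x4C014  — 2 lookups

Access #4 PA: 0x3B738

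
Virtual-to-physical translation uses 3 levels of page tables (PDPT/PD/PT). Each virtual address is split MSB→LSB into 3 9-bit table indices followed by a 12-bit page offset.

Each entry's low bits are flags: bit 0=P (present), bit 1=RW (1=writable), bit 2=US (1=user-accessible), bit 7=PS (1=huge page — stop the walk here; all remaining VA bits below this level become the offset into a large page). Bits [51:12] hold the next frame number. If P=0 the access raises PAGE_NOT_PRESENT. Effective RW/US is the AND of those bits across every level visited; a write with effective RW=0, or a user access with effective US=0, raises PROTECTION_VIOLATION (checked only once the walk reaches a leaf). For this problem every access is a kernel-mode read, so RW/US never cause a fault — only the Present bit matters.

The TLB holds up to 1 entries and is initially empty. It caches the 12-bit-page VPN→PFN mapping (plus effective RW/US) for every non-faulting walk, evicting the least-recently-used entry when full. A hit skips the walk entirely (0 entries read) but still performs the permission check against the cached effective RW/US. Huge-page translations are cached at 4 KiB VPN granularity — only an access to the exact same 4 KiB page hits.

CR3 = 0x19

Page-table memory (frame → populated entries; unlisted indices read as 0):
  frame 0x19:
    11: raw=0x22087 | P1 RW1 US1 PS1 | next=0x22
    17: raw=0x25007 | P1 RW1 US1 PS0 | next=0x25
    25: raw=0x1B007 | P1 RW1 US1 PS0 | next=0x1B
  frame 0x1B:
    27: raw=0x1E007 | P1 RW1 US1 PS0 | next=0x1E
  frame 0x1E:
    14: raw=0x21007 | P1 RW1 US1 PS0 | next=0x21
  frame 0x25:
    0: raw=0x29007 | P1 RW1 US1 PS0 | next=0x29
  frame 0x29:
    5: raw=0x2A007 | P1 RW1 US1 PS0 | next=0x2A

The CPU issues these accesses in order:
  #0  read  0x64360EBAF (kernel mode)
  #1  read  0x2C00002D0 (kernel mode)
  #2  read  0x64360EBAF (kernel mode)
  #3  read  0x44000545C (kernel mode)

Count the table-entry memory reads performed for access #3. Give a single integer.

Trace:
#0 VA=0x64360EBAF (r,kernel):
  L0 @0x19[25] → 0x1B007  P=1,RW=1,US=1,PS=0
  L1 @0x1B[27] → 0x1E007  P=1,RW=1,US=1,PS=0
  L2 @0x1E[14] → 0x21007  P=1,RW=1,US=1,PS=0
  ⇒ phys 0x21BAF  [3 reads]
#1 VA=0x2C00002D0 (r,kernel):
  L0 @0x19[11] → 0x22087  P=1,RW=1,US=1,PS=1
  ⇒ phys 0x222D0 (huge @L0)  [1 reads]
#2 VA=0x64360EBAF (r,kernel):
  L0 @0x19[25] → 0x1B007  P=1,RW=1,US=1,PS=0
  L1 @0x1B[27] → 0x1E007  P=1,RW=1,US=1,PS=0
  L2 @0x1E[14] → 0x21007  P=1,RW=1,US=1,PS=0
  ⇒ phys 0x21BAF  [3 reads]
#3 VA=0x44000545C (r,kernel):
  L0 @0x19[17] → 0x25007  P=1,RW=1,US=1,PS=0
  L1 @0x25[0] → 0x29007  P=1,RW=1,US=1,PS=0
  L2 @0x29[5] → 0x2A007  P=1,RW=1,US=1,PS=0
  ⇒ phys 0x2A45C  [3 reads]

Entries read for #3: 3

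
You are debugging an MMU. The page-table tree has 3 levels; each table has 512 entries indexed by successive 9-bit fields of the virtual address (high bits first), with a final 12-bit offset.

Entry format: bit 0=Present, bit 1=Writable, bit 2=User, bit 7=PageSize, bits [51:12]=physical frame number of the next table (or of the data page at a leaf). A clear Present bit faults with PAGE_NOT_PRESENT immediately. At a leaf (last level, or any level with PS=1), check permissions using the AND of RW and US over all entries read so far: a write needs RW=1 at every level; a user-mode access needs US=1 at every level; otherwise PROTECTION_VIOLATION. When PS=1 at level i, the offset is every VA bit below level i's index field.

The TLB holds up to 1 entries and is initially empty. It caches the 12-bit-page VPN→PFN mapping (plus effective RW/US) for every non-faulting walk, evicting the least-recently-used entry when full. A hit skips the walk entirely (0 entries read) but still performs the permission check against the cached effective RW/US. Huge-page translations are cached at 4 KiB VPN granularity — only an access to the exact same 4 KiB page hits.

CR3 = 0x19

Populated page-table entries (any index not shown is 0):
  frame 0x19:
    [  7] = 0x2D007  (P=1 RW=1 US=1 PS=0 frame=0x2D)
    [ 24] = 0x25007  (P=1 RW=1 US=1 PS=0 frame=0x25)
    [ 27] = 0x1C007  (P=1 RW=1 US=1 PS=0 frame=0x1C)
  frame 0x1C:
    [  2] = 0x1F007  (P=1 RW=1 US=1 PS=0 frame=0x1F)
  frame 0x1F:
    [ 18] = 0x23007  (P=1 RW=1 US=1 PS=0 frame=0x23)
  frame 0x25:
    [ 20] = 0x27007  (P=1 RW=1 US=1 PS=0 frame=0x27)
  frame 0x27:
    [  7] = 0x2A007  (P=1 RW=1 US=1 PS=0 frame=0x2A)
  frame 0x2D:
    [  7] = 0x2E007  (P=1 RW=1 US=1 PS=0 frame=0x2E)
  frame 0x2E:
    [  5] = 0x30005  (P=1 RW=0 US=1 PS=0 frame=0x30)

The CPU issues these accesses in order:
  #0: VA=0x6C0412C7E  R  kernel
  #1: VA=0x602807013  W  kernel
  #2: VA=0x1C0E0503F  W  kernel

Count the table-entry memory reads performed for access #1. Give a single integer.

Walk each access:
#0 VA=0x6C0412C7E (r,kernel):
  [0] read 0x19 idx=27: raw=0x1C007 flags P=1 W=1 U=1 S=0
  [1] read 0x1C idx=2: raw=0x1F007 flags P=1 W=1 U=1 S=0
  [2] read 0x1F idx=18: raw=0x23007 flags P=1 W=1 U=1 S=0
  ✓ 0x23C7E  — 3 lookups
#1 VA=0x602807013 (w,kernel):
  [0] read 0x19 idx=24: raw=0x25007 flags P=1 W=1 U=1 S=0
  [1] read 0x25 idx=20: raw=0x27007 flags P=1 W=1 U=1 S=0
  [2] read 0x27 idx=7: raw=0x2A007 flags P=1 W=1 U=1 S=0
  ✓ 0x2A013  — 3 lookups
#2 VA=0x1C0E0503F (w,kernel):
  [0] read 0x19 idx=7: raw=0x2D007 flags P=1 W=1 U=1 S=0
  [1] read 0x2D idx=7: raw=0x2E007 flags P=1 W=1 U=1 S=0
  [2] read 0x2E idx=5: raw=0x30005 flags P=1 W=0 U=1 S=0
  ⇒ fault: PROTECTION_VIOLATION  — 3 lookups

Entries read for #1: 3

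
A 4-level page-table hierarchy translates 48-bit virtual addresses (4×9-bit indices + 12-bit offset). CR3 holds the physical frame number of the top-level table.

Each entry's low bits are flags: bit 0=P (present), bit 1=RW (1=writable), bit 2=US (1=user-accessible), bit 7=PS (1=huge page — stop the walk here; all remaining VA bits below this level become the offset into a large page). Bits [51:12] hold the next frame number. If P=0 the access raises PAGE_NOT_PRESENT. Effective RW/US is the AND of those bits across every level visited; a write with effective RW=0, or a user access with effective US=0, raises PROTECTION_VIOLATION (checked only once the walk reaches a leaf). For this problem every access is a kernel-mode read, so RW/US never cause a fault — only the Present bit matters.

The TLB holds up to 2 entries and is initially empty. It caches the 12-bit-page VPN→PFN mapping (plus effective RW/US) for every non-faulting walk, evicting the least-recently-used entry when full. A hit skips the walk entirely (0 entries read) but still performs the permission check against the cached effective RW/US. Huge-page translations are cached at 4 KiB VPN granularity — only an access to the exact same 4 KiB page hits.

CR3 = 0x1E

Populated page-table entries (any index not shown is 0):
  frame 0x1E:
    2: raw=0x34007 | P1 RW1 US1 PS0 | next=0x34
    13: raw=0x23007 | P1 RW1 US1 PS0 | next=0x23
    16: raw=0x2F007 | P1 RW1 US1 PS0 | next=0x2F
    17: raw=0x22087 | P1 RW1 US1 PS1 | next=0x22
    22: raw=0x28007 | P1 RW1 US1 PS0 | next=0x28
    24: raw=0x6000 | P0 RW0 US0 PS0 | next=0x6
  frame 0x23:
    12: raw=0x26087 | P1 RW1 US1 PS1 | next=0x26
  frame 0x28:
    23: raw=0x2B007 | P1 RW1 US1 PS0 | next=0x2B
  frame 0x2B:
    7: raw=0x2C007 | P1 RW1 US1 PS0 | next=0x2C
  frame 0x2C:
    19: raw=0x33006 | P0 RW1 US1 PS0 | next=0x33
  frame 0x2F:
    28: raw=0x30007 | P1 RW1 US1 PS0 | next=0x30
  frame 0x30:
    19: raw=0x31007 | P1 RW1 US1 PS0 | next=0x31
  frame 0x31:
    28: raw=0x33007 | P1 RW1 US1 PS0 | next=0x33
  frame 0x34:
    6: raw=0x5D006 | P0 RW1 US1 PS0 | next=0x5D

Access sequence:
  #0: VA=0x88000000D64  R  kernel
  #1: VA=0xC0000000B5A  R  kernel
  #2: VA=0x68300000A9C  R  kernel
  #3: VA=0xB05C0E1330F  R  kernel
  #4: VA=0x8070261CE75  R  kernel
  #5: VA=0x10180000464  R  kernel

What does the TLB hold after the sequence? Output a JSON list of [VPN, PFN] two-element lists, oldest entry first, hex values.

Per-access translation:
#0 VA=0x88000000D64 (r,kernel):
  L0: frame=0x1E idx=17 entry=0x22087 [P=1 RW=1 US=1 PS=1]
  → PA=0x22D64 (huge @L0)  (1 entries read)
#1 VA=0xC0000000B5A (r,kernel):
  L0: frame=0x1E idx=24 entry=0x6000 [P=0 RW=0 US=0 PS=0]
  ⇒ fault: PAGE_NOT_PRESENT  — 1 lookups
#2 VA=0x68300000A9C (r,kernel):
  L0: frame=0x1E idx=13 entry=0x23007 [P=1 RW=1 US=1 PS=0]
  L1: frame=0x23 idx=12 entry=0x26087 [P=1 RW=1 US=1 PS=1]
  → PA=0x26A9C (huge @L1)  (2 entries read)
#3 VA=0xB05C0E1330F (r,kernel):
  L0: frame=0x1E idx=22 entry=0x28007 [P=1 RW=1 US=1 PS=0]
  L1: frame=0x28 idx=23 entry=0x2B007 [P=1 RW=1 US=1 PS=0]
  L2: frame=0x2B idx=7 entry=0x2C007 [P=1 RW=1 US=1 PS=0]
  L3: frame=0x2C idx=19 entry=0x33006 [P=0 RW=1 US=1 PS=0]
  ⇒ fault: PAGE_NOT_PRESENT  — 4 lookups
#4 VA=0x8070261CE75 (r,kernel):
  L0: frame=0x1E idx=16 entry=0x2F007 [P=1 RW=1 US=1 PS=0]
  L1: frame=0x2F idx=28 entry=0x30007 [P=1 RW=1 US=1 PS=0]
  L2: frame=0x30 idx=19 entry=0x31007 [P=1 RW=1 US=1 PS=0]
  L3: frame=0x31 idx=28 entry=0x33007 [P=1 RW=1 US=1 PS=0]
  → PA=0x33E75  (4 entries read)
#5 VA=0x10180000464 (r,kernel):
  L0: frame=0x1E idx=2 entry=0x34007 [P=1 RW=1 US=1 PS=0]
  L1: frame=0x34 idx=6 entry=0x5D006 [P=0 RW=1 US=1 PS=0]
  ⇒ fault: PAGE_NOT_PRESENT  — 2 lookups

TLB: [["0x68300000", "0x26"], ["0x8070261C", "0x33"]]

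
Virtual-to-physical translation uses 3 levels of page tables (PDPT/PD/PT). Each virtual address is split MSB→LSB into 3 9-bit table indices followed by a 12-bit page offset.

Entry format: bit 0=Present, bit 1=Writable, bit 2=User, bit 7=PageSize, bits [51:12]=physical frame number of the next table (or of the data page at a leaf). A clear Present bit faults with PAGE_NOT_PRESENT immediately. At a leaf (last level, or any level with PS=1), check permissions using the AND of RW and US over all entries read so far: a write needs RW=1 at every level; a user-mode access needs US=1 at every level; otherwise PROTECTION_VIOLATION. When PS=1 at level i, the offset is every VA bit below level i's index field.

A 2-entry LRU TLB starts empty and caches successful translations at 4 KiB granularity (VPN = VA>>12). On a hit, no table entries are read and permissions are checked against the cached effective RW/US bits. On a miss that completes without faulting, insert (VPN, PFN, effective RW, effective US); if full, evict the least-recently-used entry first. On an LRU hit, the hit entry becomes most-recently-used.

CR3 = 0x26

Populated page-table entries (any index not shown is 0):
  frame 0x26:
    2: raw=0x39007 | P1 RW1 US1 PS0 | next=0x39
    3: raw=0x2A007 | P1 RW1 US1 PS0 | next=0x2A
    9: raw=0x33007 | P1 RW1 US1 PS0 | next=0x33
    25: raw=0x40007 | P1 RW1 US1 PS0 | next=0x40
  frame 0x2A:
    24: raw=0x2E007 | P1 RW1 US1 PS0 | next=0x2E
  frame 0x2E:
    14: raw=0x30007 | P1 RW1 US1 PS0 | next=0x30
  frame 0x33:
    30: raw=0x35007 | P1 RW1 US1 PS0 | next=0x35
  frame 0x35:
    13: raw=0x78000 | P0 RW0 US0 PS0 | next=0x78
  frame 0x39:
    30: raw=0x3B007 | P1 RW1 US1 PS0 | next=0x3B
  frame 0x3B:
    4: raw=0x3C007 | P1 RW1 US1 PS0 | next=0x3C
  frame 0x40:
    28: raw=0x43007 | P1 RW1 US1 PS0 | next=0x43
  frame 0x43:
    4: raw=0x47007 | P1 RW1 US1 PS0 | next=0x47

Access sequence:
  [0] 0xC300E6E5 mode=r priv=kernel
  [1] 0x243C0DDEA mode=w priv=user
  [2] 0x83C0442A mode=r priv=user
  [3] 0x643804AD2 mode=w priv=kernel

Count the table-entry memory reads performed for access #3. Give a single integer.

Per-access translation:
#0 VA=0xC300E6E5 (r,kernel):
  L0 @0x26[3] → 0x2A007  P=1,RW=1,US=1,PS=0
  L1 @0x2A[24] → 0x2E007  P=1,RW=1,US=1,PS=0
  L2 @0x2E[14] → 0x30007  P=1,RW=1,US=1,PS=0
  → PA=0x306E5  (3 entries read)
#1 VA=0x243C0DDEA (w,user):
  L0 @0x26[9] → 0x33007  P=1,RW=1,US=1,PS=0
  L1 @0x33[30] → 0x35007  P=1,RW=1,US=1,PS=0
  L2 @0x35[13] → 0x78000  P=0,RW=0,US=0,PS=0
  → PAGE_NOT_PRESENT  (3 entries read)
#2 VA=0x83C0442A (r,user):
  L0 @0x26[2] → 0x39007  P=1,RW=1,US=1,PS=0
  L1 @0x39[30] → 0x3B007  P=1,RW=1,US=1,PS=0
  L2 @0x3B[4] → 0x3C007  P=1,RW=1,US=1,PS=0
  → PA=0x3C42A  (3 entries read)
#3 VA=0x643804AD2 (w,kernel):
  L0 @0x26[25] → 0x40007  P=1,RW=1,US=1,PS=0
  L1 @0x40[28] → 0x43007  P=1,RW=1,US=1,PS=0
  L2 @0x43[4] → 0x47007  P=1,RW=1,US=1,PS=0
  → PA=0x47AD2  (3 entries read)

Entries read for #3: 3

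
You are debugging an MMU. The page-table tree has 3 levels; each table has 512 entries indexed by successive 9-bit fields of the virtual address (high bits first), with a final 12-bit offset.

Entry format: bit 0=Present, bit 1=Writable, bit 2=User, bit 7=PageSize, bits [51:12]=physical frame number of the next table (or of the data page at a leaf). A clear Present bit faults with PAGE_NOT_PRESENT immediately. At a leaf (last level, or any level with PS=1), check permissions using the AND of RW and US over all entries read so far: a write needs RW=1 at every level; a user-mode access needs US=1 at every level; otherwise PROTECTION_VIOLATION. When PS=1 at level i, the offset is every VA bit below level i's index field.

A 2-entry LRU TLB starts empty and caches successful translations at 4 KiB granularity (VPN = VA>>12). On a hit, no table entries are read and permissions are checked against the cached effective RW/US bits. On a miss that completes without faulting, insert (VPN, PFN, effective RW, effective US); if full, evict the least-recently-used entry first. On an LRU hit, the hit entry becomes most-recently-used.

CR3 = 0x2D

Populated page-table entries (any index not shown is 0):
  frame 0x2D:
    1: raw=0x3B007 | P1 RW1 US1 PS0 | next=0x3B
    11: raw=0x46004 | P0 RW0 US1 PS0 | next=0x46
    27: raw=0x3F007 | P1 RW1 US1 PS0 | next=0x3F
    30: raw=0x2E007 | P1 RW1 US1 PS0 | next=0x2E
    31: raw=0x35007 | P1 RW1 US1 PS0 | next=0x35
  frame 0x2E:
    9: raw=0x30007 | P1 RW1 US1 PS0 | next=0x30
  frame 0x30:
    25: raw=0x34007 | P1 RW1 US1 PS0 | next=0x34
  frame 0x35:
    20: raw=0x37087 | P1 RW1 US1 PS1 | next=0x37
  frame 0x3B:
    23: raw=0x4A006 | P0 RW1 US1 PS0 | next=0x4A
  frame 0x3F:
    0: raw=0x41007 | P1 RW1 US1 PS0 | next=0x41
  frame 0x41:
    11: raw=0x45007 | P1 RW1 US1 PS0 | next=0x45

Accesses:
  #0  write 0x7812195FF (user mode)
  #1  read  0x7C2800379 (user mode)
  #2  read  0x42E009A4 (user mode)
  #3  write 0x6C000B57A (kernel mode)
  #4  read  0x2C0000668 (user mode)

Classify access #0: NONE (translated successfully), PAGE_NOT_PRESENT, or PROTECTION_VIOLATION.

Per-access translation:
#0 VA=0x7812195FF (w,user):
  L0 @0x2D[30] → 0x2E007  P=1,RW=1,US=1,PS=0
  L1 @0x2E[9] → 0x30007  P=1,RW=1,US=1,PS=0
  L2 @0x30[25] → 0x34007  P=1,RW=1,US=1,PS=0
  → PA=0x345FF  (3 entries read)
#1 VA=0x7C2800379 (r,user):
  L0 @0x2D[31] → 0x35007  P=1,RW=1,US=1,PS=0
  L1 @0x35[20] → 0x37087  P=1,RW=1,US=1,PS=1
  → PA=0x37379 (huge @L1)  (2 entries read)
#2 VA=0x42E009A4 (r,user):
  L0 @0x2D[1] → 0x3B007  P=1,RW=1,US=1,PS=0
  L1 @0x3B[23] → 0x4A006  P=0,RW=1,US=1,PS=0
  ✗ PAGE_NOT_PRESENT  [2 reads]
#3 VA=0x6C000B57A (w,kernel):
  L0 @0x2D[27] → 0x3F007  P=1,RW=1,US=1,PS=0
  L1 @0x3F[0] → 0x41007  P=1,RW=1,US=1,PS=0
  L2 @0x41[11] → 0x45007  P=1,RW=1,US=1,PS=0
  → PA=0x4557A  (3 entries read)
#4 VA=0x2C0000668 (r,user):
  L0 @0x2D[11] → 0x46004  P=0,RW=0,US=1,PS=0
  ✗ PAGE_NOT_PRESENT  [1 reads]

Access #0 fault: NONE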